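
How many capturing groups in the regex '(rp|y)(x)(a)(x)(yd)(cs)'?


To count capturing groups, count each '(' that starts a group.
Pattern: '(rp|y)(x)(a)(x)(yd)(cs)'
Walking through the pattern:
  Position 0: '(' -> group #1
  Position 6: '(' -> group #2
  Position 9: '(' -> group #3
  Position 12: '(' -> group #4
  Position 15: '(' -> group #5
  Position 19: '(' -> group #6
Total capturing groups: 6

6


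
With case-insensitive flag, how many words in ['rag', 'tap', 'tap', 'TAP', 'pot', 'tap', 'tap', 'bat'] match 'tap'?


Case-insensitive matching: compare each word's lowercase form to 'tap'.
  'rag' -> lower='rag' -> no
  'tap' -> lower='tap' -> MATCH
  'tap' -> lower='tap' -> MATCH
  'TAP' -> lower='tap' -> MATCH
  'pot' -> lower='pot' -> no
  'tap' -> lower='tap' -> MATCH
  'tap' -> lower='tap' -> MATCH
  'bat' -> lower='bat' -> no
Matches: ['tap', 'tap', 'TAP', 'tap', 'tap']
Count: 5

5


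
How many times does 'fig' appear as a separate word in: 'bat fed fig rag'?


Scanning each word for exact match 'fig':
  Word 1: 'bat' -> no
  Word 2: 'fed' -> no
  Word 3: 'fig' -> MATCH
  Word 4: 'rag' -> no
Total matches: 1

1


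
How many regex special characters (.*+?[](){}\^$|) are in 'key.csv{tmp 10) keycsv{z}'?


Regex special characters are: . * + ? [ ] ( ) { } \ ^ $ |
Scanning 'key.csv{tmp 10) keycsv{z}':
  pos 3: '.' -> SPECIAL
  pos 7: '{' -> SPECIAL
  pos 14: ')' -> SPECIAL
  pos 22: '{' -> SPECIAL
  pos 24: '}' -> SPECIAL
Special chars found: ['.', '{', ')', '{', '}']
Total: 5

5


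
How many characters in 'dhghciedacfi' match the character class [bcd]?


Character class [bcd] matches any of: {b, c, d}
Scanning string 'dhghciedacfi' character by character:
  pos 0: 'd' -> MATCH
  pos 1: 'h' -> no
  pos 2: 'g' -> no
  pos 3: 'h' -> no
  pos 4: 'c' -> MATCH
  pos 5: 'i' -> no
  pos 6: 'e' -> no
  pos 7: 'd' -> MATCH
  pos 8: 'a' -> no
  pos 9: 'c' -> MATCH
  pos 10: 'f' -> no
  pos 11: 'i' -> no
Total matches: 4

4


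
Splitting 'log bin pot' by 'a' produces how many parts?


Splitting by 'a' breaks the string at each occurrence of the separator.
Text: 'log bin pot'
Parts after split:
  Part 1: 'log bin pot'
Total parts: 1

1


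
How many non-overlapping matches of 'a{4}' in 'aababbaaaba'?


Pattern 'a{4}' matches exactly 4 consecutive a's (greedy, non-overlapping).
String: 'aababbaaaba'
Scanning for runs of a's:
  Run at pos 0: 'aa' (length 2) -> 0 match(es)
  Run at pos 3: 'a' (length 1) -> 0 match(es)
  Run at pos 6: 'aaa' (length 3) -> 0 match(es)
  Run at pos 10: 'a' (length 1) -> 0 match(es)
Matches found: []
Total: 0

0


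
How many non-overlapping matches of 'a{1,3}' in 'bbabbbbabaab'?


Pattern 'a{1,3}' matches between 1 and 3 consecutive a's (greedy).
String: 'bbabbbbabaab'
Finding runs of a's and applying greedy matching:
  Run at pos 2: 'a' (length 1)
  Run at pos 7: 'a' (length 1)
  Run at pos 9: 'aa' (length 2)
Matches: ['a', 'a', 'aa']
Count: 3

3


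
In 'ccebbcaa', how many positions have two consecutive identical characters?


Looking for consecutive identical characters in 'ccebbcaa':
  pos 0-1: 'c' vs 'c' -> MATCH ('cc')
  pos 1-2: 'c' vs 'e' -> different
  pos 2-3: 'e' vs 'b' -> different
  pos 3-4: 'b' vs 'b' -> MATCH ('bb')
  pos 4-5: 'b' vs 'c' -> different
  pos 5-6: 'c' vs 'a' -> different
  pos 6-7: 'a' vs 'a' -> MATCH ('aa')
Consecutive identical pairs: ['cc', 'bb', 'aa']
Count: 3

3


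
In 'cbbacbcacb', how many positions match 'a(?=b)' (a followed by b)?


Lookahead 'a(?=b)' matches 'a' only when followed by 'b'.
String: 'cbbacbcacb'
Checking each position where char is 'a':
  pos 3: 'a' -> no (next='c')
  pos 7: 'a' -> no (next='c')
Matching positions: []
Count: 0

0


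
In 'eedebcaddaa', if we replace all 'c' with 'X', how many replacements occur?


re.sub('c', 'X', text) replaces every occurrence of 'c' with 'X'.
Text: 'eedebcaddaa'
Scanning for 'c':
  pos 5: 'c' -> replacement #1
Total replacements: 1

1


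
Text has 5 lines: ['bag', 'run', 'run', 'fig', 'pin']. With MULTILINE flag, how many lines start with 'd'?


With MULTILINE flag, ^ matches the start of each line.
Lines: ['bag', 'run', 'run', 'fig', 'pin']
Checking which lines start with 'd':
  Line 1: 'bag' -> no
  Line 2: 'run' -> no
  Line 3: 'run' -> no
  Line 4: 'fig' -> no
  Line 5: 'pin' -> no
Matching lines: []
Count: 0

0


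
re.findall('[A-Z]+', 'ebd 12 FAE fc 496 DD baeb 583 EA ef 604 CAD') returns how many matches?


Pattern '[A-Z]+' finds one or more uppercase letters.
Text: 'ebd 12 FAE fc 496 DD baeb 583 EA ef 604 CAD'
Scanning for matches:
  Match 1: 'FAE'
  Match 2: 'DD'
  Match 3: 'EA'
  Match 4: 'CAD'
Total matches: 4

4


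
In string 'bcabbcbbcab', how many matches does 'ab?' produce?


Pattern 'ab?' matches 'a' optionally followed by 'b'.
String: 'bcabbcbbcab'
Scanning left to right for 'a' then checking next char:
  Match 1: 'ab' (a followed by b)
  Match 2: 'ab' (a followed by b)
Total matches: 2

2


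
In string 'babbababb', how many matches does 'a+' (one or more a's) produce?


Pattern 'a+' matches one or more consecutive a's.
String: 'babbababb'
Scanning for runs of a:
  Match 1: 'a' (length 1)
  Match 2: 'a' (length 1)
  Match 3: 'a' (length 1)
Total matches: 3

3


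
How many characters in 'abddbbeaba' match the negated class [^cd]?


Negated class [^cd] matches any char NOT in {c, d}
Scanning 'abddbbeaba':
  pos 0: 'a' -> MATCH
  pos 1: 'b' -> MATCH
  pos 2: 'd' -> no (excluded)
  pos 3: 'd' -> no (excluded)
  pos 4: 'b' -> MATCH
  pos 5: 'b' -> MATCH
  pos 6: 'e' -> MATCH
  pos 7: 'a' -> MATCH
  pos 8: 'b' -> MATCH
  pos 9: 'a' -> MATCH
Total matches: 8

8


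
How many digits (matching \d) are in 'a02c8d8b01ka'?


\d matches any digit 0-9.
Scanning 'a02c8d8b01ka':
  pos 1: '0' -> DIGIT
  pos 2: '2' -> DIGIT
  pos 4: '8' -> DIGIT
  pos 6: '8' -> DIGIT
  pos 8: '0' -> DIGIT
  pos 9: '1' -> DIGIT
Digits found: ['0', '2', '8', '8', '0', '1']
Total: 6

6


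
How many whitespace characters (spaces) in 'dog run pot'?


\s matches whitespace characters (spaces, tabs, etc.).
Text: 'dog run pot'
This text has 3 words separated by spaces.
Number of spaces = number of words - 1 = 3 - 1 = 2

2


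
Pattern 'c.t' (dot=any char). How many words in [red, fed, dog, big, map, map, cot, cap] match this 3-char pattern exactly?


Pattern 'c.t' means: starts with 'c', any single char, ends with 't'.
Checking each word (must be exactly 3 chars):
  'red' (len=3): no
  'fed' (len=3): no
  'dog' (len=3): no
  'big' (len=3): no
  'map' (len=3): no
  'map' (len=3): no
  'cot' (len=3): MATCH
  'cap' (len=3): no
Matching words: ['cot']
Total: 1

1


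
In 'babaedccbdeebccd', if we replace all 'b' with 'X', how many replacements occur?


re.sub('b', 'X', text) replaces every occurrence of 'b' with 'X'.
Text: 'babaedccbdeebccd'
Scanning for 'b':
  pos 0: 'b' -> replacement #1
  pos 2: 'b' -> replacement #2
  pos 8: 'b' -> replacement #3
  pos 12: 'b' -> replacement #4
Total replacements: 4

4


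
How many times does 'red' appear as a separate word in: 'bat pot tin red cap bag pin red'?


Scanning each word for exact match 'red':
  Word 1: 'bat' -> no
  Word 2: 'pot' -> no
  Word 3: 'tin' -> no
  Word 4: 'red' -> MATCH
  Word 5: 'cap' -> no
  Word 6: 'bag' -> no
  Word 7: 'pin' -> no
  Word 8: 'red' -> MATCH
Total matches: 2

2


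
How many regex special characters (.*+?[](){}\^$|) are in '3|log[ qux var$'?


Regex special characters are: . * + ? [ ] ( ) { } \ ^ $ |
Scanning '3|log[ qux var$':
  pos 1: '|' -> SPECIAL
  pos 5: '[' -> SPECIAL
  pos 14: '$' -> SPECIAL
Special chars found: ['|', '[', '$']
Total: 3

3


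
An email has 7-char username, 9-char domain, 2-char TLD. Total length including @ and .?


An email address has format: username@domain.tld
Username length: 7
'@' character: 1
Domain length: 9
'.' character: 1
TLD length: 2
Total = 7 + 1 + 9 + 1 + 2 = 20

20


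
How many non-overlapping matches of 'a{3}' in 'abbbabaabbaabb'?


Pattern 'a{3}' matches exactly 3 consecutive a's (greedy, non-overlapping).
String: 'abbbabaabbaabb'
Scanning for runs of a's:
  Run at pos 0: 'a' (length 1) -> 0 match(es)
  Run at pos 4: 'a' (length 1) -> 0 match(es)
  Run at pos 6: 'aa' (length 2) -> 0 match(es)
  Run at pos 10: 'aa' (length 2) -> 0 match(es)
Matches found: []
Total: 0

0


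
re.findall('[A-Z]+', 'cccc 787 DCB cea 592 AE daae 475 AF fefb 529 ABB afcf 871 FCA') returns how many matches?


Pattern '[A-Z]+' finds one or more uppercase letters.
Text: 'cccc 787 DCB cea 592 AE daae 475 AF fefb 529 ABB afcf 871 FCA'
Scanning for matches:
  Match 1: 'DCB'
  Match 2: 'AE'
  Match 3: 'AF'
  Match 4: 'ABB'
  Match 5: 'FCA'
Total matches: 5

5


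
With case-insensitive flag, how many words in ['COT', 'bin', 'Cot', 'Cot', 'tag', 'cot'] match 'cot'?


Case-insensitive matching: compare each word's lowercase form to 'cot'.
  'COT' -> lower='cot' -> MATCH
  'bin' -> lower='bin' -> no
  'Cot' -> lower='cot' -> MATCH
  'Cot' -> lower='cot' -> MATCH
  'tag' -> lower='tag' -> no
  'cot' -> lower='cot' -> MATCH
Matches: ['COT', 'Cot', 'Cot', 'cot']
Count: 4

4


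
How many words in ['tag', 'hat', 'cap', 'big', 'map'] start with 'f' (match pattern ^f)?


Pattern ^f anchors to start of word. Check which words begin with 'f':
  'tag' -> no
  'hat' -> no
  'cap' -> no
  'big' -> no
  'map' -> no
Matching words: []
Count: 0

0


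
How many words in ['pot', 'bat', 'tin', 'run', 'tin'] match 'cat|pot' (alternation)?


Alternation 'cat|pot' matches either 'cat' or 'pot'.
Checking each word:
  'pot' -> MATCH
  'bat' -> no
  'tin' -> no
  'run' -> no
  'tin' -> no
Matches: ['pot']
Count: 1

1


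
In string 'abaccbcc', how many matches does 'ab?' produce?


Pattern 'ab?' matches 'a' optionally followed by 'b'.
String: 'abaccbcc'
Scanning left to right for 'a' then checking next char:
  Match 1: 'ab' (a followed by b)
  Match 2: 'a' (a not followed by b)
Total matches: 2

2


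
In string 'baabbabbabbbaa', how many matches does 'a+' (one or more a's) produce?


Pattern 'a+' matches one or more consecutive a's.
String: 'baabbabbabbbaa'
Scanning for runs of a:
  Match 1: 'aa' (length 2)
  Match 2: 'a' (length 1)
  Match 3: 'a' (length 1)
  Match 4: 'aa' (length 2)
Total matches: 4

4


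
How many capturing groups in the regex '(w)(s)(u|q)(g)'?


To count capturing groups, count each '(' that starts a group.
Pattern: '(w)(s)(u|q)(g)'
Walking through the pattern:
  Position 0: '(' -> group #1
  Position 3: '(' -> group #2
  Position 6: '(' -> group #3
  Position 11: '(' -> group #4
Total capturing groups: 4

4


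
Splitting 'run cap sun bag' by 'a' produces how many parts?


Splitting by 'a' breaks the string at each occurrence of the separator.
Text: 'run cap sun bag'
Parts after split:
  Part 1: 'run c'
  Part 2: 'p sun b'
  Part 3: 'g'
Total parts: 3

3


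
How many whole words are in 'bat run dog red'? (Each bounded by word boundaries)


Word boundaries (\b) mark the start/end of each word.
Text: 'bat run dog red'
Splitting by whitespace:
  Word 1: 'bat'
  Word 2: 'run'
  Word 3: 'dog'
  Word 4: 'red'
Total whole words: 4

4


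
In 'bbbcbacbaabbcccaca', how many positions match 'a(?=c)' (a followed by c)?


Lookahead 'a(?=c)' matches 'a' only when followed by 'c'.
String: 'bbbcbacbaabbcccaca'
Checking each position where char is 'a':
  pos 5: 'a' -> MATCH (next='c')
  pos 8: 'a' -> no (next='a')
  pos 9: 'a' -> no (next='b')
  pos 15: 'a' -> MATCH (next='c')
Matching positions: [5, 15]
Count: 2

2


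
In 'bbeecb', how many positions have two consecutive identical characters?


Looking for consecutive identical characters in 'bbeecb':
  pos 0-1: 'b' vs 'b' -> MATCH ('bb')
  pos 1-2: 'b' vs 'e' -> different
  pos 2-3: 'e' vs 'e' -> MATCH ('ee')
  pos 3-4: 'e' vs 'c' -> different
  pos 4-5: 'c' vs 'b' -> different
Consecutive identical pairs: ['bb', 'ee']
Count: 2

2


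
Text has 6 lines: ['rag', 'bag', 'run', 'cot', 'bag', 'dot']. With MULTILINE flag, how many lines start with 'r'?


With MULTILINE flag, ^ matches the start of each line.
Lines: ['rag', 'bag', 'run', 'cot', 'bag', 'dot']
Checking which lines start with 'r':
  Line 1: 'rag' -> MATCH
  Line 2: 'bag' -> no
  Line 3: 'run' -> MATCH
  Line 4: 'cot' -> no
  Line 5: 'bag' -> no
  Line 6: 'dot' -> no
Matching lines: ['rag', 'run']
Count: 2

2


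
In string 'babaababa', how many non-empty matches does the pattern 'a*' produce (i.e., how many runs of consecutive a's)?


Pattern 'a*' matches zero or more a's. We want non-empty runs of consecutive a's.
String: 'babaababa'
Walking through the string to find runs of a's:
  Run 1: positions 1-1 -> 'a'
  Run 2: positions 3-4 -> 'aa'
  Run 3: positions 6-6 -> 'a'
  Run 4: positions 8-8 -> 'a'
Non-empty runs found: ['a', 'aa', 'a', 'a']
Count: 4

4


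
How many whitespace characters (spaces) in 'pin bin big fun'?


\s matches whitespace characters (spaces, tabs, etc.).
Text: 'pin bin big fun'
This text has 4 words separated by spaces.
Number of spaces = number of words - 1 = 4 - 1 = 3

3


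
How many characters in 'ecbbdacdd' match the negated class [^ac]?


Negated class [^ac] matches any char NOT in {a, c}
Scanning 'ecbbdacdd':
  pos 0: 'e' -> MATCH
  pos 1: 'c' -> no (excluded)
  pos 2: 'b' -> MATCH
  pos 3: 'b' -> MATCH
  pos 4: 'd' -> MATCH
  pos 5: 'a' -> no (excluded)
  pos 6: 'c' -> no (excluded)
  pos 7: 'd' -> MATCH
  pos 8: 'd' -> MATCH
Total matches: 6

6


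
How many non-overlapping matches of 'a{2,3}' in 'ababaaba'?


Pattern 'a{2,3}' matches between 2 and 3 consecutive a's (greedy).
String: 'ababaaba'
Finding runs of a's and applying greedy matching:
  Run at pos 0: 'a' (length 1)
  Run at pos 2: 'a' (length 1)
  Run at pos 4: 'aa' (length 2)
  Run at pos 7: 'a' (length 1)
Matches: ['aa']
Count: 1

1


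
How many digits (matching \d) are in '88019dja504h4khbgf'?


\d matches any digit 0-9.
Scanning '88019dja504h4khbgf':
  pos 0: '8' -> DIGIT
  pos 1: '8' -> DIGIT
  pos 2: '0' -> DIGIT
  pos 3: '1' -> DIGIT
  pos 4: '9' -> DIGIT
  pos 8: '5' -> DIGIT
  pos 9: '0' -> DIGIT
  pos 10: '4' -> DIGIT
  pos 12: '4' -> DIGIT
Digits found: ['8', '8', '0', '1', '9', '5', '0', '4', '4']
Total: 9

9


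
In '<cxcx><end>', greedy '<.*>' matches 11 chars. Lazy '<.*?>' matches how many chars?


Greedy '<.*>' tries to match as MUCH as possible.
Lazy '<.*?>' tries to match as LITTLE as possible.

String: '<cxcx><end>'
Greedy '<.*>' starts at first '<' and extends to the LAST '>': '<cxcx><end>' (11 chars)
Lazy '<.*?>' starts at first '<' and stops at the FIRST '>': '<cxcx>' (6 chars)

6


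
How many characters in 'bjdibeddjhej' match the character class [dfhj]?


Character class [dfhj] matches any of: {d, f, h, j}
Scanning string 'bjdibeddjhej' character by character:
  pos 0: 'b' -> no
  pos 1: 'j' -> MATCH
  pos 2: 'd' -> MATCH
  pos 3: 'i' -> no
  pos 4: 'b' -> no
  pos 5: 'e' -> no
  pos 6: 'd' -> MATCH
  pos 7: 'd' -> MATCH
  pos 8: 'j' -> MATCH
  pos 9: 'h' -> MATCH
  pos 10: 'e' -> no
  pos 11: 'j' -> MATCH
Total matches: 7

7


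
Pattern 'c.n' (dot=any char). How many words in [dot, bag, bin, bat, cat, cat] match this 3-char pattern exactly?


Pattern 'c.n' means: starts with 'c', any single char, ends with 'n'.
Checking each word (must be exactly 3 chars):
  'dot' (len=3): no
  'bag' (len=3): no
  'bin' (len=3): no
  'bat' (len=3): no
  'cat' (len=3): no
  'cat' (len=3): no
Matching words: []
Total: 0

0


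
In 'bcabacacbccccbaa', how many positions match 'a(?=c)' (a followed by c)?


Lookahead 'a(?=c)' matches 'a' only when followed by 'c'.
String: 'bcabacacbccccbaa'
Checking each position where char is 'a':
  pos 2: 'a' -> no (next='b')
  pos 4: 'a' -> MATCH (next='c')
  pos 6: 'a' -> MATCH (next='c')
  pos 14: 'a' -> no (next='a')
Matching positions: [4, 6]
Count: 2

2


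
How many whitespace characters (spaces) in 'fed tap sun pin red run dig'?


\s matches whitespace characters (spaces, tabs, etc.).
Text: 'fed tap sun pin red run dig'
This text has 7 words separated by spaces.
Number of spaces = number of words - 1 = 7 - 1 = 6

6


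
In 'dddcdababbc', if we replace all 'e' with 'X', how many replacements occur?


re.sub('e', 'X', text) replaces every occurrence of 'e' with 'X'.
Text: 'dddcdababbc'
Scanning for 'e':
Total replacements: 0

0


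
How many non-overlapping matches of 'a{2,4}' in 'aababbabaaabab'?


Pattern 'a{2,4}' matches between 2 and 4 consecutive a's (greedy).
String: 'aababbabaaabab'
Finding runs of a's and applying greedy matching:
  Run at pos 0: 'aa' (length 2)
  Run at pos 3: 'a' (length 1)
  Run at pos 6: 'a' (length 1)
  Run at pos 8: 'aaa' (length 3)
  Run at pos 12: 'a' (length 1)
Matches: ['aa', 'aaa']
Count: 2

2


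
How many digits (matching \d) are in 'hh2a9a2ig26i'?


\d matches any digit 0-9.
Scanning 'hh2a9a2ig26i':
  pos 2: '2' -> DIGIT
  pos 4: '9' -> DIGIT
  pos 6: '2' -> DIGIT
  pos 9: '2' -> DIGIT
  pos 10: '6' -> DIGIT
Digits found: ['2', '9', '2', '2', '6']
Total: 5

5


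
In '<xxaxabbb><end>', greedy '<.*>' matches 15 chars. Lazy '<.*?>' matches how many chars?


Greedy '<.*>' tries to match as MUCH as possible.
Lazy '<.*?>' tries to match as LITTLE as possible.

String: '<xxaxabbb><end>'
Greedy '<.*>' starts at first '<' and extends to the LAST '>': '<xxaxabbb><end>' (15 chars)
Lazy '<.*?>' starts at first '<' and stops at the FIRST '>': '<xxaxabbb>' (10 chars)

10


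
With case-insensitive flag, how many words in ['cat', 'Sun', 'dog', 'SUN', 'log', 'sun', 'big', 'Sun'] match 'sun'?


Case-insensitive matching: compare each word's lowercase form to 'sun'.
  'cat' -> lower='cat' -> no
  'Sun' -> lower='sun' -> MATCH
  'dog' -> lower='dog' -> no
  'SUN' -> lower='sun' -> MATCH
  'log' -> lower='log' -> no
  'sun' -> lower='sun' -> MATCH
  'big' -> lower='big' -> no
  'Sun' -> lower='sun' -> MATCH
Matches: ['Sun', 'SUN', 'sun', 'Sun']
Count: 4

4


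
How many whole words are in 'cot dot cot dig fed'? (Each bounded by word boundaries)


Word boundaries (\b) mark the start/end of each word.
Text: 'cot dot cot dig fed'
Splitting by whitespace:
  Word 1: 'cot'
  Word 2: 'dot'
  Word 3: 'cot'
  Word 4: 'dig'
  Word 5: 'fed'
Total whole words: 5

5


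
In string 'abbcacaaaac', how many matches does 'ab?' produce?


Pattern 'ab?' matches 'a' optionally followed by 'b'.
String: 'abbcacaaaac'
Scanning left to right for 'a' then checking next char:
  Match 1: 'ab' (a followed by b)
  Match 2: 'a' (a not followed by b)
  Match 3: 'a' (a not followed by b)
  Match 4: 'a' (a not followed by b)
  Match 5: 'a' (a not followed by b)
  Match 6: 'a' (a not followed by b)
Total matches: 6

6


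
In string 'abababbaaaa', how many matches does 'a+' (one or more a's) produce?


Pattern 'a+' matches one or more consecutive a's.
String: 'abababbaaaa'
Scanning for runs of a:
  Match 1: 'a' (length 1)
  Match 2: 'a' (length 1)
  Match 3: 'a' (length 1)
  Match 4: 'aaaa' (length 4)
Total matches: 4

4


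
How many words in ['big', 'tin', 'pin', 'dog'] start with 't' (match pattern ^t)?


Pattern ^t anchors to start of word. Check which words begin with 't':
  'big' -> no
  'tin' -> MATCH (starts with 't')
  'pin' -> no
  'dog' -> no
Matching words: ['tin']
Count: 1

1


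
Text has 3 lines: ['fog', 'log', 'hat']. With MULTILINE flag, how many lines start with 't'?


With MULTILINE flag, ^ matches the start of each line.
Lines: ['fog', 'log', 'hat']
Checking which lines start with 't':
  Line 1: 'fog' -> no
  Line 2: 'log' -> no
  Line 3: 'hat' -> no
Matching lines: []
Count: 0

0


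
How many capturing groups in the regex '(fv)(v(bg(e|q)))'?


To count capturing groups, count each '(' that starts a group.
Pattern: '(fv)(v(bg(e|q)))'
Walking through the pattern:
  Position 0: '(' -> group #1
  Position 4: '(' -> group #2
  Position 6: '(' -> group #3
  Position 9: '(' -> group #4
Total capturing groups: 4

4


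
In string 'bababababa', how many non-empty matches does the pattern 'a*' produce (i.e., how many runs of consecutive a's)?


Pattern 'a*' matches zero or more a's. We want non-empty runs of consecutive a's.
String: 'bababababa'
Walking through the string to find runs of a's:
  Run 1: positions 1-1 -> 'a'
  Run 2: positions 3-3 -> 'a'
  Run 3: positions 5-5 -> 'a'
  Run 4: positions 7-7 -> 'a'
  Run 5: positions 9-9 -> 'a'
Non-empty runs found: ['a', 'a', 'a', 'a', 'a']
Count: 5

5


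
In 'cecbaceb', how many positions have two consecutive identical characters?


Looking for consecutive identical characters in 'cecbaceb':
  pos 0-1: 'c' vs 'e' -> different
  pos 1-2: 'e' vs 'c' -> different
  pos 2-3: 'c' vs 'b' -> different
  pos 3-4: 'b' vs 'a' -> different
  pos 4-5: 'a' vs 'c' -> different
  pos 5-6: 'c' vs 'e' -> different
  pos 6-7: 'e' vs 'b' -> different
Consecutive identical pairs: []
Count: 0

0


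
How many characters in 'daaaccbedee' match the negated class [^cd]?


Negated class [^cd] matches any char NOT in {c, d}
Scanning 'daaaccbedee':
  pos 0: 'd' -> no (excluded)
  pos 1: 'a' -> MATCH
  pos 2: 'a' -> MATCH
  pos 3: 'a' -> MATCH
  pos 4: 'c' -> no (excluded)
  pos 5: 'c' -> no (excluded)
  pos 6: 'b' -> MATCH
  pos 7: 'e' -> MATCH
  pos 8: 'd' -> no (excluded)
  pos 9: 'e' -> MATCH
  pos 10: 'e' -> MATCH
Total matches: 7

7


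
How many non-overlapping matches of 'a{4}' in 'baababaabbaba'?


Pattern 'a{4}' matches exactly 4 consecutive a's (greedy, non-overlapping).
String: 'baababaabbaba'
Scanning for runs of a's:
  Run at pos 1: 'aa' (length 2) -> 0 match(es)
  Run at pos 4: 'a' (length 1) -> 0 match(es)
  Run at pos 6: 'aa' (length 2) -> 0 match(es)
  Run at pos 10: 'a' (length 1) -> 0 match(es)
  Run at pos 12: 'a' (length 1) -> 0 match(es)
Matches found: []
Total: 0

0


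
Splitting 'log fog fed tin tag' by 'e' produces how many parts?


Splitting by 'e' breaks the string at each occurrence of the separator.
Text: 'log fog fed tin tag'
Parts after split:
  Part 1: 'log fog f'
  Part 2: 'd tin tag'
Total parts: 2

2


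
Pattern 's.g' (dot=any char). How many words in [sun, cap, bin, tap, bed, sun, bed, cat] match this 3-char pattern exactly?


Pattern 's.g' means: starts with 's', any single char, ends with 'g'.
Checking each word (must be exactly 3 chars):
  'sun' (len=3): no
  'cap' (len=3): no
  'bin' (len=3): no
  'tap' (len=3): no
  'bed' (len=3): no
  'sun' (len=3): no
  'bed' (len=3): no
  'cat' (len=3): no
Matching words: []
Total: 0

0


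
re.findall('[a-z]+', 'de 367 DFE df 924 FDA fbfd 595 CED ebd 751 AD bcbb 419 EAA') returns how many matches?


Pattern '[a-z]+' finds one or more lowercase letters.
Text: 'de 367 DFE df 924 FDA fbfd 595 CED ebd 751 AD bcbb 419 EAA'
Scanning for matches:
  Match 1: 'de'
  Match 2: 'df'
  Match 3: 'fbfd'
  Match 4: 'ebd'
  Match 5: 'bcbb'
Total matches: 5

5


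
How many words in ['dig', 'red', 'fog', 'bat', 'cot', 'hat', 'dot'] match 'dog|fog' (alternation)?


Alternation 'dog|fog' matches either 'dog' or 'fog'.
Checking each word:
  'dig' -> no
  'red' -> no
  'fog' -> MATCH
  'bat' -> no
  'cot' -> no
  'hat' -> no
  'dot' -> no
Matches: ['fog']
Count: 1

1


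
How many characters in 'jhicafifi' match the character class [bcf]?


Character class [bcf] matches any of: {b, c, f}
Scanning string 'jhicafifi' character by character:
  pos 0: 'j' -> no
  pos 1: 'h' -> no
  pos 2: 'i' -> no
  pos 3: 'c' -> MATCH
  pos 4: 'a' -> no
  pos 5: 'f' -> MATCH
  pos 6: 'i' -> no
  pos 7: 'f' -> MATCH
  pos 8: 'i' -> no
Total matches: 3

3


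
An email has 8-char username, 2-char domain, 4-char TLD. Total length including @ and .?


An email address has format: username@domain.tld
Username length: 8
'@' character: 1
Domain length: 2
'.' character: 1
TLD length: 4
Total = 8 + 1 + 2 + 1 + 4 = 16

16


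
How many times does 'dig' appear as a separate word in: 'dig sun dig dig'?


Scanning each word for exact match 'dig':
  Word 1: 'dig' -> MATCH
  Word 2: 'sun' -> no
  Word 3: 'dig' -> MATCH
  Word 4: 'dig' -> MATCH
Total matches: 3

3


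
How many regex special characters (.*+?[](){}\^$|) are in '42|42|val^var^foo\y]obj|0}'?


Regex special characters are: . * + ? [ ] ( ) { } \ ^ $ |
Scanning '42|42|val^var^foo\y]obj|0}':
  pos 2: '|' -> SPECIAL
  pos 5: '|' -> SPECIAL
  pos 9: '^' -> SPECIAL
  pos 13: '^' -> SPECIAL
  pos 17: '\' -> SPECIAL
  pos 19: ']' -> SPECIAL
  pos 23: '|' -> SPECIAL
  pos 25: '}' -> SPECIAL
Special chars found: ['|', '|', '^', '^', '\\', ']', '|', '}']
Total: 8

8


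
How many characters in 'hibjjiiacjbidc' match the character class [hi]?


Character class [hi] matches any of: {h, i}
Scanning string 'hibjjiiacjbidc' character by character:
  pos 0: 'h' -> MATCH
  pos 1: 'i' -> MATCH
  pos 2: 'b' -> no
  pos 3: 'j' -> no
  pos 4: 'j' -> no
  pos 5: 'i' -> MATCH
  pos 6: 'i' -> MATCH
  pos 7: 'a' -> no
  pos 8: 'c' -> no
  pos 9: 'j' -> no
  pos 10: 'b' -> no
  pos 11: 'i' -> MATCH
  pos 12: 'd' -> no
  pos 13: 'c' -> no
Total matches: 5

5


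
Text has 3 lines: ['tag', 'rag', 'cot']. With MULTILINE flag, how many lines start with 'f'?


With MULTILINE flag, ^ matches the start of each line.
Lines: ['tag', 'rag', 'cot']
Checking which lines start with 'f':
  Line 1: 'tag' -> no
  Line 2: 'rag' -> no
  Line 3: 'cot' -> no
Matching lines: []
Count: 0

0


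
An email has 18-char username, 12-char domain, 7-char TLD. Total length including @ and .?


An email address has format: username@domain.tld
Username length: 18
'@' character: 1
Domain length: 12
'.' character: 1
TLD length: 7
Total = 18 + 1 + 12 + 1 + 7 = 39

39


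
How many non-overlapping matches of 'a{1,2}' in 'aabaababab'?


Pattern 'a{1,2}' matches between 1 and 2 consecutive a's (greedy).
String: 'aabaababab'
Finding runs of a's and applying greedy matching:
  Run at pos 0: 'aa' (length 2)
  Run at pos 3: 'aa' (length 2)
  Run at pos 6: 'a' (length 1)
  Run at pos 8: 'a' (length 1)
Matches: ['aa', 'aa', 'a', 'a']
Count: 4

4


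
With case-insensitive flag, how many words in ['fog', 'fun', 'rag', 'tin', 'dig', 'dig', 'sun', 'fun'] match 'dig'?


Case-insensitive matching: compare each word's lowercase form to 'dig'.
  'fog' -> lower='fog' -> no
  'fun' -> lower='fun' -> no
  'rag' -> lower='rag' -> no
  'tin' -> lower='tin' -> no
  'dig' -> lower='dig' -> MATCH
  'dig' -> lower='dig' -> MATCH
  'sun' -> lower='sun' -> no
  'fun' -> lower='fun' -> no
Matches: ['dig', 'dig']
Count: 2

2


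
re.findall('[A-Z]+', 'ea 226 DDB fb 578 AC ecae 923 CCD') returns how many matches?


Pattern '[A-Z]+' finds one or more uppercase letters.
Text: 'ea 226 DDB fb 578 AC ecae 923 CCD'
Scanning for matches:
  Match 1: 'DDB'
  Match 2: 'AC'
  Match 3: 'CCD'
Total matches: 3

3


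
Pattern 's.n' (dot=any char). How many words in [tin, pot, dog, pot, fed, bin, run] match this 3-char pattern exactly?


Pattern 's.n' means: starts with 's', any single char, ends with 'n'.
Checking each word (must be exactly 3 chars):
  'tin' (len=3): no
  'pot' (len=3): no
  'dog' (len=3): no
  'pot' (len=3): no
  'fed' (len=3): no
  'bin' (len=3): no
  'run' (len=3): no
Matching words: []
Total: 0

0


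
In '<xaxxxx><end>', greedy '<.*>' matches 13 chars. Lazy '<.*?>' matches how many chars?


Greedy '<.*>' tries to match as MUCH as possible.
Lazy '<.*?>' tries to match as LITTLE as possible.

String: '<xaxxxx><end>'
Greedy '<.*>' starts at first '<' and extends to the LAST '>': '<xaxxxx><end>' (13 chars)
Lazy '<.*?>' starts at first '<' and stops at the FIRST '>': '<xaxxxx>' (8 chars)

8


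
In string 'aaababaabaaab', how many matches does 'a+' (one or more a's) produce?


Pattern 'a+' matches one or more consecutive a's.
String: 'aaababaabaaab'
Scanning for runs of a:
  Match 1: 'aaa' (length 3)
  Match 2: 'a' (length 1)
  Match 3: 'aa' (length 2)
  Match 4: 'aaa' (length 3)
Total matches: 4

4


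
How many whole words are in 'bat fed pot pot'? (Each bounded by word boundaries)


Word boundaries (\b) mark the start/end of each word.
Text: 'bat fed pot pot'
Splitting by whitespace:
  Word 1: 'bat'
  Word 2: 'fed'
  Word 3: 'pot'
  Word 4: 'pot'
Total whole words: 4

4


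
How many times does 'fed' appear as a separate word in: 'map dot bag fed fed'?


Scanning each word for exact match 'fed':
  Word 1: 'map' -> no
  Word 2: 'dot' -> no
  Word 3: 'bag' -> no
  Word 4: 'fed' -> MATCH
  Word 5: 'fed' -> MATCH
Total matches: 2

2


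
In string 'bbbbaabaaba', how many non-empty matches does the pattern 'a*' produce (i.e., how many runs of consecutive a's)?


Pattern 'a*' matches zero or more a's. We want non-empty runs of consecutive a's.
String: 'bbbbaabaaba'
Walking through the string to find runs of a's:
  Run 1: positions 4-5 -> 'aa'
  Run 2: positions 7-8 -> 'aa'
  Run 3: positions 10-10 -> 'a'
Non-empty runs found: ['aa', 'aa', 'a']
Count: 3

3


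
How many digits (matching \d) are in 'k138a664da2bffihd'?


\d matches any digit 0-9.
Scanning 'k138a664da2bffihd':
  pos 1: '1' -> DIGIT
  pos 2: '3' -> DIGIT
  pos 3: '8' -> DIGIT
  pos 5: '6' -> DIGIT
  pos 6: '6' -> DIGIT
  pos 7: '4' -> DIGIT
  pos 10: '2' -> DIGIT
Digits found: ['1', '3', '8', '6', '6', '4', '2']
Total: 7

7


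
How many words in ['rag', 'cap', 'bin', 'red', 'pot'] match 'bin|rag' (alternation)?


Alternation 'bin|rag' matches either 'bin' or 'rag'.
Checking each word:
  'rag' -> MATCH
  'cap' -> no
  'bin' -> MATCH
  'red' -> no
  'pot' -> no
Matches: ['rag', 'bin']
Count: 2

2


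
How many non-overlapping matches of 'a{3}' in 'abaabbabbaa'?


Pattern 'a{3}' matches exactly 3 consecutive a's (greedy, non-overlapping).
String: 'abaabbabbaa'
Scanning for runs of a's:
  Run at pos 0: 'a' (length 1) -> 0 match(es)
  Run at pos 2: 'aa' (length 2) -> 0 match(es)
  Run at pos 6: 'a' (length 1) -> 0 match(es)
  Run at pos 9: 'aa' (length 2) -> 0 match(es)
Matches found: []
Total: 0

0


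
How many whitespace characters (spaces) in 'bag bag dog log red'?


\s matches whitespace characters (spaces, tabs, etc.).
Text: 'bag bag dog log red'
This text has 5 words separated by spaces.
Number of spaces = number of words - 1 = 5 - 1 = 4

4


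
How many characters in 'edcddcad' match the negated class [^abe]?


Negated class [^abe] matches any char NOT in {a, b, e}
Scanning 'edcddcad':
  pos 0: 'e' -> no (excluded)
  pos 1: 'd' -> MATCH
  pos 2: 'c' -> MATCH
  pos 3: 'd' -> MATCH
  pos 4: 'd' -> MATCH
  pos 5: 'c' -> MATCH
  pos 6: 'a' -> no (excluded)
  pos 7: 'd' -> MATCH
Total matches: 6

6


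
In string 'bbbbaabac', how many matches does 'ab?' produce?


Pattern 'ab?' matches 'a' optionally followed by 'b'.
String: 'bbbbaabac'
Scanning left to right for 'a' then checking next char:
  Match 1: 'a' (a not followed by b)
  Match 2: 'ab' (a followed by b)
  Match 3: 'a' (a not followed by b)
Total matches: 3

3


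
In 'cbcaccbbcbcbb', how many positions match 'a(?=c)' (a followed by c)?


Lookahead 'a(?=c)' matches 'a' only when followed by 'c'.
String: 'cbcaccbbcbcbb'
Checking each position where char is 'a':
  pos 3: 'a' -> MATCH (next='c')
Matching positions: [3]
Count: 1

1


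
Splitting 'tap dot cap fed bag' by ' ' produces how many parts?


Splitting by ' ' breaks the string at each occurrence of the separator.
Text: 'tap dot cap fed bag'
Parts after split:
  Part 1: 'tap'
  Part 2: 'dot'
  Part 3: 'cap'
  Part 4: 'fed'
  Part 5: 'bag'
Total parts: 5

5


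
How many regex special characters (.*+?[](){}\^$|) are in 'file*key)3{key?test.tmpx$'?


Regex special characters are: . * + ? [ ] ( ) { } \ ^ $ |
Scanning 'file*key)3{key?test.tmpx$':
  pos 4: '*' -> SPECIAL
  pos 8: ')' -> SPECIAL
  pos 10: '{' -> SPECIAL
  pos 14: '?' -> SPECIAL
  pos 19: '.' -> SPECIAL
  pos 24: '$' -> SPECIAL
Special chars found: ['*', ')', '{', '?', '.', '$']
Total: 6

6


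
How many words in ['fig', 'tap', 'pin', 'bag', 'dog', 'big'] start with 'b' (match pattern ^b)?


Pattern ^b anchors to start of word. Check which words begin with 'b':
  'fig' -> no
  'tap' -> no
  'pin' -> no
  'bag' -> MATCH (starts with 'b')
  'dog' -> no
  'big' -> MATCH (starts with 'b')
Matching words: ['bag', 'big']
Count: 2

2


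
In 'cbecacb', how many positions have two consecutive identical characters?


Looking for consecutive identical characters in 'cbecacb':
  pos 0-1: 'c' vs 'b' -> different
  pos 1-2: 'b' vs 'e' -> different
  pos 2-3: 'e' vs 'c' -> different
  pos 3-4: 'c' vs 'a' -> different
  pos 4-5: 'a' vs 'c' -> different
  pos 5-6: 'c' vs 'b' -> different
Consecutive identical pairs: []
Count: 0

0


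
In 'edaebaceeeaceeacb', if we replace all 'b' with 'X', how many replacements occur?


re.sub('b', 'X', text) replaces every occurrence of 'b' with 'X'.
Text: 'edaebaceeeaceeacb'
Scanning for 'b':
  pos 4: 'b' -> replacement #1
  pos 16: 'b' -> replacement #2
Total replacements: 2

2


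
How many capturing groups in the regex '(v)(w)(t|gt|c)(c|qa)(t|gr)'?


To count capturing groups, count each '(' that starts a group.
Pattern: '(v)(w)(t|gt|c)(c|qa)(t|gr)'
Walking through the pattern:
  Position 0: '(' -> group #1
  Position 3: '(' -> group #2
  Position 6: '(' -> group #3
  Position 14: '(' -> group #4
  Position 20: '(' -> group #5
Total capturing groups: 5

5


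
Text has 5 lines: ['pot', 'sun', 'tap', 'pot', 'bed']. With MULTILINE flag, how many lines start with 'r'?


With MULTILINE flag, ^ matches the start of each line.
Lines: ['pot', 'sun', 'tap', 'pot', 'bed']
Checking which lines start with 'r':
  Line 1: 'pot' -> no
  Line 2: 'sun' -> no
  Line 3: 'tap' -> no
  Line 4: 'pot' -> no
  Line 5: 'bed' -> no
Matching lines: []
Count: 0

0


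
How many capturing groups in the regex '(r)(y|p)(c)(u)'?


To count capturing groups, count each '(' that starts a group.
Pattern: '(r)(y|p)(c)(u)'
Walking through the pattern:
  Position 0: '(' -> group #1
  Position 3: '(' -> group #2
  Position 8: '(' -> group #3
  Position 11: '(' -> group #4
Total capturing groups: 4

4


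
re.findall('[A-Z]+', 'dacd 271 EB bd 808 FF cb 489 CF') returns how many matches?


Pattern '[A-Z]+' finds one or more uppercase letters.
Text: 'dacd 271 EB bd 808 FF cb 489 CF'
Scanning for matches:
  Match 1: 'EB'
  Match 2: 'FF'
  Match 3: 'CF'
Total matches: 3

3


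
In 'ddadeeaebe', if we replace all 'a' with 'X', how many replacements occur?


re.sub('a', 'X', text) replaces every occurrence of 'a' with 'X'.
Text: 'ddadeeaebe'
Scanning for 'a':
  pos 2: 'a' -> replacement #1
  pos 6: 'a' -> replacement #2
Total replacements: 2

2


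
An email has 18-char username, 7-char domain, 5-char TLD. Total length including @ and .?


An email address has format: username@domain.tld
Username length: 18
'@' character: 1
Domain length: 7
'.' character: 1
TLD length: 5
Total = 18 + 1 + 7 + 1 + 5 = 32

32


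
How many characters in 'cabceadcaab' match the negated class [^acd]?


Negated class [^acd] matches any char NOT in {a, c, d}
Scanning 'cabceadcaab':
  pos 0: 'c' -> no (excluded)
  pos 1: 'a' -> no (excluded)
  pos 2: 'b' -> MATCH
  pos 3: 'c' -> no (excluded)
  pos 4: 'e' -> MATCH
  pos 5: 'a' -> no (excluded)
  pos 6: 'd' -> no (excluded)
  pos 7: 'c' -> no (excluded)
  pos 8: 'a' -> no (excluded)
  pos 9: 'a' -> no (excluded)
  pos 10: 'b' -> MATCH
Total matches: 3

3


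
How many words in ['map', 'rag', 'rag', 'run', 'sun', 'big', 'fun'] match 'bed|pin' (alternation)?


Alternation 'bed|pin' matches either 'bed' or 'pin'.
Checking each word:
  'map' -> no
  'rag' -> no
  'rag' -> no
  'run' -> no
  'sun' -> no
  'big' -> no
  'fun' -> no
Matches: []
Count: 0

0


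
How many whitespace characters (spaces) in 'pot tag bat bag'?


\s matches whitespace characters (spaces, tabs, etc.).
Text: 'pot tag bat bag'
This text has 4 words separated by spaces.
Number of spaces = number of words - 1 = 4 - 1 = 3

3


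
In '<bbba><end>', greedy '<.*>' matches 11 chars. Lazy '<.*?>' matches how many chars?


Greedy '<.*>' tries to match as MUCH as possible.
Lazy '<.*?>' tries to match as LITTLE as possible.

String: '<bbba><end>'
Greedy '<.*>' starts at first '<' and extends to the LAST '>': '<bbba><end>' (11 chars)
Lazy '<.*?>' starts at first '<' and stops at the FIRST '>': '<bbba>' (6 chars)

6


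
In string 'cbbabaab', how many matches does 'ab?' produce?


Pattern 'ab?' matches 'a' optionally followed by 'b'.
String: 'cbbabaab'
Scanning left to right for 'a' then checking next char:
  Match 1: 'ab' (a followed by b)
  Match 2: 'a' (a not followed by b)
  Match 3: 'ab' (a followed by b)
Total matches: 3

3


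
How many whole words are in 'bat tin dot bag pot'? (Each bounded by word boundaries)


Word boundaries (\b) mark the start/end of each word.
Text: 'bat tin dot bag pot'
Splitting by whitespace:
  Word 1: 'bat'
  Word 2: 'tin'
  Word 3: 'dot'
  Word 4: 'bag'
  Word 5: 'pot'
Total whole words: 5

5


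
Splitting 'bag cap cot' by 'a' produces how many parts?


Splitting by 'a' breaks the string at each occurrence of the separator.
Text: 'bag cap cot'
Parts after split:
  Part 1: 'b'
  Part 2: 'g c'
  Part 3: 'p cot'
Total parts: 3

3


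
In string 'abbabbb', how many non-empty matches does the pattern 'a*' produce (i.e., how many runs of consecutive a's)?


Pattern 'a*' matches zero or more a's. We want non-empty runs of consecutive a's.
String: 'abbabbb'
Walking through the string to find runs of a's:
  Run 1: positions 0-0 -> 'a'
  Run 2: positions 3-3 -> 'a'
Non-empty runs found: ['a', 'a']
Count: 2

2


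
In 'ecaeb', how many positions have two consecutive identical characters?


Looking for consecutive identical characters in 'ecaeb':
  pos 0-1: 'e' vs 'c' -> different
  pos 1-2: 'c' vs 'a' -> different
  pos 2-3: 'a' vs 'e' -> different
  pos 3-4: 'e' vs 'b' -> different
Consecutive identical pairs: []
Count: 0

0


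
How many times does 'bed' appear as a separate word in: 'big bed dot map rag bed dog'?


Scanning each word for exact match 'bed':
  Word 1: 'big' -> no
  Word 2: 'bed' -> MATCH
  Word 3: 'dot' -> no
  Word 4: 'map' -> no
  Word 5: 'rag' -> no
  Word 6: 'bed' -> MATCH
  Word 7: 'dog' -> no
Total matches: 2

2


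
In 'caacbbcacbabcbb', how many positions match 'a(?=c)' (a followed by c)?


Lookahead 'a(?=c)' matches 'a' only when followed by 'c'.
String: 'caacbbcacbabcbb'
Checking each position where char is 'a':
  pos 1: 'a' -> no (next='a')
  pos 2: 'a' -> MATCH (next='c')
  pos 7: 'a' -> MATCH (next='c')
  pos 10: 'a' -> no (next='b')
Matching positions: [2, 7]
Count: 2

2


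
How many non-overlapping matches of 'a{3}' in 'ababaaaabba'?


Pattern 'a{3}' matches exactly 3 consecutive a's (greedy, non-overlapping).
String: 'ababaaaabba'
Scanning for runs of a's:
  Run at pos 0: 'a' (length 1) -> 0 match(es)
  Run at pos 2: 'a' (length 1) -> 0 match(es)
  Run at pos 4: 'aaaa' (length 4) -> 1 match(es)
  Run at pos 10: 'a' (length 1) -> 0 match(es)
Matches found: ['aaa']
Total: 1

1


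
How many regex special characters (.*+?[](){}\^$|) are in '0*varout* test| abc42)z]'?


Regex special characters are: . * + ? [ ] ( ) { } \ ^ $ |
Scanning '0*varout* test| abc42)z]':
  pos 1: '*' -> SPECIAL
  pos 8: '*' -> SPECIAL
  pos 14: '|' -> SPECIAL
  pos 21: ')' -> SPECIAL
  pos 23: ']' -> SPECIAL
Special chars found: ['*', '*', '|', ')', ']']
Total: 5

5


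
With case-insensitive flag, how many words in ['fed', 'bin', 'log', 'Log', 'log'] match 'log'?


Case-insensitive matching: compare each word's lowercase form to 'log'.
  'fed' -> lower='fed' -> no
  'bin' -> lower='bin' -> no
  'log' -> lower='log' -> MATCH
  'Log' -> lower='log' -> MATCH
  'log' -> lower='log' -> MATCH
Matches: ['log', 'Log', 'log']
Count: 3

3


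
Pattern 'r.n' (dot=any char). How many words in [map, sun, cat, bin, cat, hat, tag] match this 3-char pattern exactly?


Pattern 'r.n' means: starts with 'r', any single char, ends with 'n'.
Checking each word (must be exactly 3 chars):
  'map' (len=3): no
  'sun' (len=3): no
  'cat' (len=3): no
  'bin' (len=3): no
  'cat' (len=3): no
  'hat' (len=3): no
  'tag' (len=3): no
Matching words: []
Total: 0

0
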